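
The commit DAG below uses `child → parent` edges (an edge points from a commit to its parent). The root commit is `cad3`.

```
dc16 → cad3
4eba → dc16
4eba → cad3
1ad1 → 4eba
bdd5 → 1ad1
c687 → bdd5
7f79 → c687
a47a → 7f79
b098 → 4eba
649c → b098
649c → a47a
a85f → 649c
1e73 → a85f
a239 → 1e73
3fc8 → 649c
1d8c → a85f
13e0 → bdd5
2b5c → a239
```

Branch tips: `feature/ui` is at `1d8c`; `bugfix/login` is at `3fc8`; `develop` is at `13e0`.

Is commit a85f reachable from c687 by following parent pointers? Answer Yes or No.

No

Ancestors of c687: {1ad1, 4eba, bdd5, c687, cad3, dc16}.
a85f is not in that set, so it is not an ancestor of c687.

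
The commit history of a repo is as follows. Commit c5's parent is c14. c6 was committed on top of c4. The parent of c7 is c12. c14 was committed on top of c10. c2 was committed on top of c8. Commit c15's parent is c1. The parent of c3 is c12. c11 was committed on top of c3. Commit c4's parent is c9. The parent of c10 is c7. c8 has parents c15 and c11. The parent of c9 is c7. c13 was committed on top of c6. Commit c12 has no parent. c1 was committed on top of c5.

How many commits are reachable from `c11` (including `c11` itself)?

3

Walking parent pointers from c11: reachable set = {c11, c12, c3}.
That is 3 commits.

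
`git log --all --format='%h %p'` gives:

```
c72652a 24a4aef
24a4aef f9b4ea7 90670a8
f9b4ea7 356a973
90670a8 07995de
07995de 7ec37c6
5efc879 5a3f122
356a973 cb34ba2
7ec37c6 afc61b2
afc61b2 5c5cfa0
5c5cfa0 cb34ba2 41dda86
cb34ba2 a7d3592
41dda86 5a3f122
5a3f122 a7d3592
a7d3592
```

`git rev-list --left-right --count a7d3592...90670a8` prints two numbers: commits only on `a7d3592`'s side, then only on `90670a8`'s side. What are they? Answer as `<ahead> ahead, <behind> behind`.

0 ahead, 8 behind

Reachable from a7d3592: {a7d3592}.
Reachable from 90670a8: {07995de, 41dda86, 5a3f122, 5c5cfa0, 7ec37c6, 90670a8, a7d3592, afc61b2, cb34ba2}.
Only in a7d3592's history (ahead): {} — 0.
Only in 90670a8's history (behind): {07995de, 41dda86, 5a3f122, 5c5cfa0, 7ec37c6, 90670a8, afc61b2, cb34ba2} — 8.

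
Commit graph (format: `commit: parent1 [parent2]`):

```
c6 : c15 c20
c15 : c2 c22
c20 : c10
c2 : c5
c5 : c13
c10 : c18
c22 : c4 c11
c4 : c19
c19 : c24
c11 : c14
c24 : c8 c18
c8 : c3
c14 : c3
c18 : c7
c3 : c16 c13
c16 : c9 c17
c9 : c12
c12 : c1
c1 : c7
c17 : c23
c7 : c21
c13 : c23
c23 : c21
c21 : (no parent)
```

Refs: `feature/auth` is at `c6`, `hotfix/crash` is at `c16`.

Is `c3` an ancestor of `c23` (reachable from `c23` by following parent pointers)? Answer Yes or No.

No

Ancestors of c23: {c21, c23}.
c3 is not in that set, so it is not an ancestor of c23.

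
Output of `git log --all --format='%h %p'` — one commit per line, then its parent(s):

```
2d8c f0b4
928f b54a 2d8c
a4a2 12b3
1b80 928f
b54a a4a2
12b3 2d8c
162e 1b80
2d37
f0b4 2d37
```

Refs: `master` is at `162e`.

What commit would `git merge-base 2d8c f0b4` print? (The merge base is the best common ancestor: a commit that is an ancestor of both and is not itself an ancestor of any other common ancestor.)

f0b4

Ancestors of 2d8c: {2d37, 2d8c, f0b4}.
Ancestors of f0b4: {2d37, f0b4}.
Common ancestors: {2d37, f0b4}.
Among these, f0b4 is not an ancestor of any other common ancestor — it is the merge base.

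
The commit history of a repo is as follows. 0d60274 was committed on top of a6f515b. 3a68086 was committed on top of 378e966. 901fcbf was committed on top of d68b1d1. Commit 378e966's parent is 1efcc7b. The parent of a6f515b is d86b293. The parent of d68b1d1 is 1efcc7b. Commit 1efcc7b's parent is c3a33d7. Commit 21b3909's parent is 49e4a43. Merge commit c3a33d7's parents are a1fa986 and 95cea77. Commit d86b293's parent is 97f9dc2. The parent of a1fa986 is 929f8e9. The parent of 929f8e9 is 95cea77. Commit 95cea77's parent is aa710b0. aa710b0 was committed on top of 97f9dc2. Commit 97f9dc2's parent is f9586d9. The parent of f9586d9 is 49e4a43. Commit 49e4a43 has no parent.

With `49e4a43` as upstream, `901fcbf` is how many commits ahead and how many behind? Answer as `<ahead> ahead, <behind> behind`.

10 ahead, 0 behind

Reachable from 901fcbf: {1efcc7b, 49e4a43, 901fcbf, 929f8e9, 95cea77, 97f9dc2, a1fa986, aa710b0, c3a33d7, d68b1d1, f9586d9}.
Reachable from 49e4a43: {49e4a43}.
Only in 901fcbf's history (ahead): {1efcc7b, 901fcbf, 929f8e9, 95cea77, 97f9dc2, a1fa986, aa710b0, c3a33d7, d68b1d1, f9586d9} — 10.
Only in 49e4a43's history (behind): {} — 0.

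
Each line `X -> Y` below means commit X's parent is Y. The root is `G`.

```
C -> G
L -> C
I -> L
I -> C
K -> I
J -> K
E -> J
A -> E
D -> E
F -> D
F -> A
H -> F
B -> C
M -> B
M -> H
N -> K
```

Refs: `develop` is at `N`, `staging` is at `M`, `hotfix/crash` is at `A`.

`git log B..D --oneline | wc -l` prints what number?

Reachable from D: {C, D, E, G, I, J, K, L}.
Reachable from B: {B, C, G}.
In D's history but not B's: {D, E, I, J, K, L} — 6 commits.

6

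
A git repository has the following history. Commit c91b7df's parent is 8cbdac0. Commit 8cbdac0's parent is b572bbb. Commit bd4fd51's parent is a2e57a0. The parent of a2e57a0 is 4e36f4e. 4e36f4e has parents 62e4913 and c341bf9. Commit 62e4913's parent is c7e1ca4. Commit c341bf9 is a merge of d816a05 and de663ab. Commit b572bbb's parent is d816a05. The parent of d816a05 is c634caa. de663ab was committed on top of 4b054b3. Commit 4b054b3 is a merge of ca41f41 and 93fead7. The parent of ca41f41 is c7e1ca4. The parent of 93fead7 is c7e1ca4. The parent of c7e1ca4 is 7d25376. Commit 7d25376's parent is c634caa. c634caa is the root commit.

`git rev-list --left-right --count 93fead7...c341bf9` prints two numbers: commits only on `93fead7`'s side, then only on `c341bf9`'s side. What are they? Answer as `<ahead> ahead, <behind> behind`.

0 ahead, 5 behind

Reachable from 93fead7: {7d25376, 93fead7, c634caa, c7e1ca4}.
Reachable from c341bf9: {4b054b3, 7d25376, 93fead7, c341bf9, c634caa, c7e1ca4, ca41f41, d816a05, de663ab}.
Only in 93fead7's history (ahead): {} — 0.
Only in c341bf9's history (behind): {4b054b3, c341bf9, ca41f41, d816a05, de663ab} — 5.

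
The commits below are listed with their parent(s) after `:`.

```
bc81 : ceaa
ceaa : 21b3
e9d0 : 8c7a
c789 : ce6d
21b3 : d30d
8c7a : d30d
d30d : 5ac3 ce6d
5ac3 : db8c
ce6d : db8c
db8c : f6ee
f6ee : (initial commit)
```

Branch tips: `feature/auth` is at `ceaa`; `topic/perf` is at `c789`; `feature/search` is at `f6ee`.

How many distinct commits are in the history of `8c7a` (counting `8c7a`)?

Walking parent pointers from 8c7a: reachable set = {5ac3, 8c7a, ce6d, d30d, db8c, f6ee}.
That is 6 commits.

6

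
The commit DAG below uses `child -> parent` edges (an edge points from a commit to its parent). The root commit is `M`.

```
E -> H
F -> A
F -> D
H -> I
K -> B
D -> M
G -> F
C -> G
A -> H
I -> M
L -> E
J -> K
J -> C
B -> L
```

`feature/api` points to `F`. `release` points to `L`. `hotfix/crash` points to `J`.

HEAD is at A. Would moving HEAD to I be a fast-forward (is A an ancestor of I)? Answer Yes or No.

A fast-forward from A to I is possible iff A is an ancestor of I.
Ancestors of I: {I, M}.
A is not among them, so fast-forward is not possible.

No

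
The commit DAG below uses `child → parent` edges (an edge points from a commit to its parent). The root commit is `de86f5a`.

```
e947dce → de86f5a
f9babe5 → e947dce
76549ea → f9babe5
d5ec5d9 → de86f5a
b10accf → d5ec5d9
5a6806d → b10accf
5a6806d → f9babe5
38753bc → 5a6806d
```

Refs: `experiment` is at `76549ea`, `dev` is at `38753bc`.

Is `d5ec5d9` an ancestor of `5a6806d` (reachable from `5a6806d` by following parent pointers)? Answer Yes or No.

Ancestors of 5a6806d (commits reachable by following parents): {5a6806d, b10accf, d5ec5d9, de86f5a, e947dce, f9babe5}.
d5ec5d9 is in that set, so it is an ancestor of 5a6806d.

Yes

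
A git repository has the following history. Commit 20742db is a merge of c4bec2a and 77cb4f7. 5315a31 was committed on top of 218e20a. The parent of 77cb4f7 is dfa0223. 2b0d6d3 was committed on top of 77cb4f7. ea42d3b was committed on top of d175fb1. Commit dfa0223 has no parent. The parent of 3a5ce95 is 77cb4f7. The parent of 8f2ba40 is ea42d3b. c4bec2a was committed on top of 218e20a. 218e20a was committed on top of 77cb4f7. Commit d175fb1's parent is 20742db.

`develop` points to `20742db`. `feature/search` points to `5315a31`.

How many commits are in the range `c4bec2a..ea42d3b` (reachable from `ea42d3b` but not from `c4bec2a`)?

3

Reachable from ea42d3b: {20742db, 218e20a, 77cb4f7, c4bec2a, d175fb1, dfa0223, ea42d3b}.
Reachable from c4bec2a: {218e20a, 77cb4f7, c4bec2a, dfa0223}.
In ea42d3b's history but not c4bec2a's: {20742db, d175fb1, ea42d3b} — 3 commits.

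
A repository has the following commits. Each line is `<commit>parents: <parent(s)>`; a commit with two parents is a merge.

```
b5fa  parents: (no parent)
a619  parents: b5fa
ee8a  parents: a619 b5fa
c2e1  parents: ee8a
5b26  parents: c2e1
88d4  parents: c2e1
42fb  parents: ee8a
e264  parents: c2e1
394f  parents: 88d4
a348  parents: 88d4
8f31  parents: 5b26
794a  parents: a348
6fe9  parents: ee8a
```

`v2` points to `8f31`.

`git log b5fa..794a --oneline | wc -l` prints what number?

Reachable from 794a: {794a, 88d4, a348, a619, b5fa, c2e1, ee8a}.
Reachable from b5fa: {b5fa}.
In 794a's history but not b5fa's: {794a, 88d4, a348, a619, c2e1, ee8a} — 6 commits.

6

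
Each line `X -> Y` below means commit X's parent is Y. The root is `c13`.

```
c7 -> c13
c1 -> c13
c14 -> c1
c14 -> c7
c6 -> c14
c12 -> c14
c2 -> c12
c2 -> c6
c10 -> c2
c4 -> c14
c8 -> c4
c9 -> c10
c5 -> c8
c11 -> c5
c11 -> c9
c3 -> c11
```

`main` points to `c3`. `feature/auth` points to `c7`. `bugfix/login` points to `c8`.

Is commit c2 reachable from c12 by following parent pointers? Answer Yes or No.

No

Ancestors of c12: {c1, c12, c13, c14, c7}.
c2 is not in that set, so it is not an ancestor of c12.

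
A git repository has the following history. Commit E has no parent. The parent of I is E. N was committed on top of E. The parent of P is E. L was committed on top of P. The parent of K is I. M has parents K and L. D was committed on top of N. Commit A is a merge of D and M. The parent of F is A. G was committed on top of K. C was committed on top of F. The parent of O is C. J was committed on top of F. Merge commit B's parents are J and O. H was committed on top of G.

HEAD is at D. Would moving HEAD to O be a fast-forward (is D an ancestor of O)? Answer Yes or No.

Yes

A fast-forward from D to O is possible iff D is an ancestor of O.
Ancestors of O: {A, C, D, E, F, I, K, L, M, N, O, P}.
D is among them, so fast-forward is possible.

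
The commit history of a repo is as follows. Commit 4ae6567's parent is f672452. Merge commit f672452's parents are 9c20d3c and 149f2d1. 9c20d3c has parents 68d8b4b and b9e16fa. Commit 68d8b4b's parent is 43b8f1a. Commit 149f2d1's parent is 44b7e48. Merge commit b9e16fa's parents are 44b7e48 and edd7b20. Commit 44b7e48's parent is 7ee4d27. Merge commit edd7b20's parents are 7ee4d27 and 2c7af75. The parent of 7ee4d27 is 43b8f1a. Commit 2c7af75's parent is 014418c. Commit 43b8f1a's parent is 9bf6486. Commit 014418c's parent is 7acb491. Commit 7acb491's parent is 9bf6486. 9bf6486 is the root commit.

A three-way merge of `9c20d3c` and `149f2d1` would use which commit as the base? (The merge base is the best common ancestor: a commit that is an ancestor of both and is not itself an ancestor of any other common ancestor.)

Ancestors of 9c20d3c: {014418c, 2c7af75, 43b8f1a, 44b7e48, 68d8b4b, 7acb491, 7ee4d27, 9bf6486, 9c20d3c, b9e16fa, edd7b20}.
Ancestors of 149f2d1: {149f2d1, 43b8f1a, 44b7e48, 7ee4d27, 9bf6486}.
Common ancestors: {43b8f1a, 44b7e48, 7ee4d27, 9bf6486}.
Among these, 44b7e48 is not an ancestor of any other common ancestor — it is the merge base.

44b7e48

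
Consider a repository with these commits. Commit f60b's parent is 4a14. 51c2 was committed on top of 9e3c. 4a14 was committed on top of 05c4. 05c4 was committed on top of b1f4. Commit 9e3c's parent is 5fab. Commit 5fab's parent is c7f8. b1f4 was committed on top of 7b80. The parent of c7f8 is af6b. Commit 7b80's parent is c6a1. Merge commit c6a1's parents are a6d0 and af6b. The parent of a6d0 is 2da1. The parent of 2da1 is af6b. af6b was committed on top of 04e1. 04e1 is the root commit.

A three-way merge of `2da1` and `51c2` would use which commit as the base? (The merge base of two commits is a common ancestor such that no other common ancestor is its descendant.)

Ancestors of 2da1: {04e1, 2da1, af6b}.
Ancestors of 51c2: {04e1, 51c2, 5fab, 9e3c, af6b, c7f8}.
Common ancestors: {04e1, af6b}.
Among these, af6b is not an ancestor of any other common ancestor — it is the merge base.

af6b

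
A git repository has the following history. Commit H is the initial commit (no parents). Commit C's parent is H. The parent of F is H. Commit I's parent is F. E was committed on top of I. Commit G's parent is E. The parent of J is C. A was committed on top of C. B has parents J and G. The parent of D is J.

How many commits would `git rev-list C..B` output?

6

Reachable from B: {B, C, E, F, G, H, I, J}.
Reachable from C: {C, H}.
In B's history but not C's: {B, E, F, G, I, J} — 6 commits.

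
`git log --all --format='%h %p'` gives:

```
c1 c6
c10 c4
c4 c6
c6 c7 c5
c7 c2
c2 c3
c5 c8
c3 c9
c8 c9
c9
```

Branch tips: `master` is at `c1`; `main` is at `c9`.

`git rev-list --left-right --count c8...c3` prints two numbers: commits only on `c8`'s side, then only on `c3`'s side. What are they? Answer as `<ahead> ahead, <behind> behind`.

1 ahead, 1 behind

Reachable from c8: {c8, c9}.
Reachable from c3: {c3, c9}.
Only in c8's history (ahead): {c8} — 1.
Only in c3's history (behind): {c3} — 1.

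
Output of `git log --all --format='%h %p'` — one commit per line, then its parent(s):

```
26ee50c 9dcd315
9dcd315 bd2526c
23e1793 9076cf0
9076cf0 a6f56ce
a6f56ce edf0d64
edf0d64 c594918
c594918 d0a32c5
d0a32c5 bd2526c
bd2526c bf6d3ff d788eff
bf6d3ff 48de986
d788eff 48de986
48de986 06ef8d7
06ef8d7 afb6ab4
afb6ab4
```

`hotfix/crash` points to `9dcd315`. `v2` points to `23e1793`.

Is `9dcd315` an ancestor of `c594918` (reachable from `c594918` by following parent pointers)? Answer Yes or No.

Ancestors of c594918: {06ef8d7, 48de986, afb6ab4, bd2526c, bf6d3ff, c594918, d0a32c5, d788eff}.
9dcd315 is not in that set, so it is not an ancestor of c594918.

No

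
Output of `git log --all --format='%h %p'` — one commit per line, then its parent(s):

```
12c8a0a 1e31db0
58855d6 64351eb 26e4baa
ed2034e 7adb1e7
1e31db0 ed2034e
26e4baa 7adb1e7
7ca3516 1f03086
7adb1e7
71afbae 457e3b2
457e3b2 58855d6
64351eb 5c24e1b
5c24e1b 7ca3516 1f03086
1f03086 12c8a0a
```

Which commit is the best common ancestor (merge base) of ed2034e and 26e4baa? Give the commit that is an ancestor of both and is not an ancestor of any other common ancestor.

7adb1e7

Ancestors of ed2034e: {7adb1e7, ed2034e}.
Ancestors of 26e4baa: {26e4baa, 7adb1e7}.
Common ancestors: {7adb1e7}.
The only common ancestor is 7adb1e7, so it is the merge base.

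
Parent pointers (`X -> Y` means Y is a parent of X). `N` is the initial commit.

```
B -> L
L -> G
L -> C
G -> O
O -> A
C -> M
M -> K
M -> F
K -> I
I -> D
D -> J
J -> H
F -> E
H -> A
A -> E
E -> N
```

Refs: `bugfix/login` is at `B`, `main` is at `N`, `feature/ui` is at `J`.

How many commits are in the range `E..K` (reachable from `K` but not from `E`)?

Reachable from K: {A, D, E, H, I, J, K, N}.
Reachable from E: {E, N}.
In K's history but not E's: {A, D, H, I, J, K} — 6 commits.

6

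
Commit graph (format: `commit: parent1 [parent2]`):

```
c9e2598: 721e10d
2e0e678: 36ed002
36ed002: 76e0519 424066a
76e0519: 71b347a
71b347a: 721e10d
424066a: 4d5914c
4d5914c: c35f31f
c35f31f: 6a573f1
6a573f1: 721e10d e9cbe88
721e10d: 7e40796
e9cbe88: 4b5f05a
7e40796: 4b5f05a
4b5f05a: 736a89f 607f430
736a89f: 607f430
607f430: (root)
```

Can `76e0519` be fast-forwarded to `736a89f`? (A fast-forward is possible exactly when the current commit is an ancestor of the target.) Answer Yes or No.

A fast-forward from 76e0519 to 736a89f is possible iff 76e0519 is an ancestor of 736a89f.
Ancestors of 736a89f: {607f430, 736a89f}.
76e0519 is not among them, so fast-forward is not possible.

No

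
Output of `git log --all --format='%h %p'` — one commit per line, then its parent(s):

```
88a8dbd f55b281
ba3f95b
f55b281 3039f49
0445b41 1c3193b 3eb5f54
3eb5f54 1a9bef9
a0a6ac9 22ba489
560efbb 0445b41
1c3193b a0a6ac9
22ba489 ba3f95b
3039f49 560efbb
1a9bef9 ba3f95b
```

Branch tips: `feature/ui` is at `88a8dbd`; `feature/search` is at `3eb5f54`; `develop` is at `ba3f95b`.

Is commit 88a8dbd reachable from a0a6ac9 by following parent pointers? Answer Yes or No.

Ancestors of a0a6ac9: {22ba489, a0a6ac9, ba3f95b}.
88a8dbd is not in that set, so it is not an ancestor of a0a6ac9.

No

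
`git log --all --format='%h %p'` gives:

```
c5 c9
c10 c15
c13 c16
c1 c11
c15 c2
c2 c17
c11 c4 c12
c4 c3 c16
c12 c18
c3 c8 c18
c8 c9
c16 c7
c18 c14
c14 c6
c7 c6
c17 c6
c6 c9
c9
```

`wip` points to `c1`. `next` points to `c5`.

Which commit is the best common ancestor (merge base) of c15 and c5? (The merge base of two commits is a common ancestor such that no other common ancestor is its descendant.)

Ancestors of c15: {c15, c17, c2, c6, c9}.
Ancestors of c5: {c5, c9}.
Common ancestors: {c9}.
The only common ancestor is c9, so it is the merge base.

c9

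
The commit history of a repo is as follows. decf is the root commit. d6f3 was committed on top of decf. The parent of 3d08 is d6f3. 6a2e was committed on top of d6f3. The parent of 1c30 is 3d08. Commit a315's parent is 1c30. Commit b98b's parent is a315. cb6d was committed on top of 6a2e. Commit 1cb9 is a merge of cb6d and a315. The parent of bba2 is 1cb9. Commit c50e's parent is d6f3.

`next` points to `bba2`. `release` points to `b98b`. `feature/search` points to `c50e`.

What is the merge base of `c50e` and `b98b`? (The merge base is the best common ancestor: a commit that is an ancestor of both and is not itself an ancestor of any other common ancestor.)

Ancestors of c50e: {c50e, d6f3, decf}.
Ancestors of b98b: {1c30, 3d08, a315, b98b, d6f3, decf}.
Common ancestors: {d6f3, decf}.
Among these, d6f3 is not an ancestor of any other common ancestor — it is the merge base.

d6f3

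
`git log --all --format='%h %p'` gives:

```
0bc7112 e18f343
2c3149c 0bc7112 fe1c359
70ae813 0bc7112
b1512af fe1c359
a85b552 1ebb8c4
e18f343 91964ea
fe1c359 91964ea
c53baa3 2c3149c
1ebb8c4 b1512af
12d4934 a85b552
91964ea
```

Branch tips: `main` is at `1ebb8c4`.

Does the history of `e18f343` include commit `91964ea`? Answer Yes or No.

Ancestors of e18f343 (commits reachable by following parents): {91964ea, e18f343}.
91964ea is in that set, so it is an ancestor of e18f343.

Yes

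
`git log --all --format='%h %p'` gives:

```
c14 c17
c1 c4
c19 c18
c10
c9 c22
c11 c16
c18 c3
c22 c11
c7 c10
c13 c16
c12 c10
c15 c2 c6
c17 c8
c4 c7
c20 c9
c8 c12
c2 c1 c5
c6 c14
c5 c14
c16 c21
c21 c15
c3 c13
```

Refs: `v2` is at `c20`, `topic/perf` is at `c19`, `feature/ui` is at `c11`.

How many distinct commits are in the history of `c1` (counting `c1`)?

4

Walking parent pointers from c1: reachable set = {c1, c10, c4, c7}.
That is 4 commits.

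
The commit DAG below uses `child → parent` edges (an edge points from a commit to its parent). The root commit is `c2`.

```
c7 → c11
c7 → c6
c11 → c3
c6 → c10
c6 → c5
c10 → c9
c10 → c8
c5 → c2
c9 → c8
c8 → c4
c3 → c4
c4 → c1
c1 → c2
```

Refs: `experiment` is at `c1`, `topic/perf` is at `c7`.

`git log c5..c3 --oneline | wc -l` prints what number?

3

Reachable from c3: {c1, c2, c3, c4}.
Reachable from c5: {c2, c5}.
In c3's history but not c5's: {c1, c3, c4} — 3 commits.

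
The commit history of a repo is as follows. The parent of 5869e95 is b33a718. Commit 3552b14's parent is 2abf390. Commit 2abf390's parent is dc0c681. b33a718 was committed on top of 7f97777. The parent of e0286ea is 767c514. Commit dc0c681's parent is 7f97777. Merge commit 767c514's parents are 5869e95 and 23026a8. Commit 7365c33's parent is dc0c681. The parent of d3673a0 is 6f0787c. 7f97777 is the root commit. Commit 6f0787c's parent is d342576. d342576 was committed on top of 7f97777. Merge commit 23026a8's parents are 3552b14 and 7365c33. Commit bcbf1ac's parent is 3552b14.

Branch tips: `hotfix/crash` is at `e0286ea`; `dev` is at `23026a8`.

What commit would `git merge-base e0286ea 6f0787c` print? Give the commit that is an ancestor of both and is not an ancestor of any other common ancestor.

Ancestors of e0286ea: {23026a8, 2abf390, 3552b14, 5869e95, 7365c33, 767c514, 7f97777, b33a718, dc0c681, e0286ea}.
Ancestors of 6f0787c: {6f0787c, 7f97777, d342576}.
Common ancestors: {7f97777}.
The only common ancestor is 7f97777, so it is the merge base.

7f97777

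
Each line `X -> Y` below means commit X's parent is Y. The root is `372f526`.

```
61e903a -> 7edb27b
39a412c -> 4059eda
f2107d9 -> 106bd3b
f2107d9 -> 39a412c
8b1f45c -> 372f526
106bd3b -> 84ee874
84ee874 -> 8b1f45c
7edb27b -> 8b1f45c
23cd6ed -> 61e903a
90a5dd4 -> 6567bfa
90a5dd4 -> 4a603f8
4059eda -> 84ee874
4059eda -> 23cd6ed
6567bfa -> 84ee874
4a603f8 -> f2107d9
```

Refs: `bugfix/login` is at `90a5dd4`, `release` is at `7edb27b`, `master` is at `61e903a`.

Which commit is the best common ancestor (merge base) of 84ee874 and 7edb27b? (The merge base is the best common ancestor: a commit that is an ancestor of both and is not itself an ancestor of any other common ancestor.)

Ancestors of 84ee874: {372f526, 84ee874, 8b1f45c}.
Ancestors of 7edb27b: {372f526, 7edb27b, 8b1f45c}.
Common ancestors: {372f526, 8b1f45c}.
Among these, 8b1f45c is not an ancestor of any other common ancestor — it is the merge base.

8b1f45c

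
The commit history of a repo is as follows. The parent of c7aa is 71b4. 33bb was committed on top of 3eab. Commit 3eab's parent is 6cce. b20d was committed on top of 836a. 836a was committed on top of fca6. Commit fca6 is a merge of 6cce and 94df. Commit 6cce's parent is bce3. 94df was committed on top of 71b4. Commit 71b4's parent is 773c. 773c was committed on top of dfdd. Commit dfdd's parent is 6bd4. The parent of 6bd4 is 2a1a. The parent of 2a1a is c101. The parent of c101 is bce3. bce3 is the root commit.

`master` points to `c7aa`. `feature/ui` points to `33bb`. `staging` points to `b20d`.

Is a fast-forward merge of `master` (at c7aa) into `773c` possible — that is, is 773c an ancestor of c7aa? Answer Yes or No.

Yes

A fast-forward from 773c to c7aa is possible iff 773c is an ancestor of c7aa.
Ancestors of c7aa: {2a1a, 6bd4, 71b4, 773c, bce3, c101, c7aa, dfdd}.
773c is among them, so fast-forward is possible.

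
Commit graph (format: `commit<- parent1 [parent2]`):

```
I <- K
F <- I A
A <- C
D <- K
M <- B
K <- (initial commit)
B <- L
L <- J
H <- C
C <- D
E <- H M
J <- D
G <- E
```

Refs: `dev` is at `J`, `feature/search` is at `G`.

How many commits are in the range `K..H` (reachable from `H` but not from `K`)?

Reachable from H: {C, D, H, K}.
Reachable from K: {K}.
In H's history but not K's: {C, D, H} — 3 commits.

3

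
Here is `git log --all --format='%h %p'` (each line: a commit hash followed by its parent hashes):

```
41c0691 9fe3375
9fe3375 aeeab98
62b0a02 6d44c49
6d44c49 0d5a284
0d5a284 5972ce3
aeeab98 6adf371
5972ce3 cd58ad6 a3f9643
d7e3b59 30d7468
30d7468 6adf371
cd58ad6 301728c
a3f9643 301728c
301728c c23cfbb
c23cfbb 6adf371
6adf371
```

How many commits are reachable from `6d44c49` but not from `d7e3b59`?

Reachable from 6d44c49: {0d5a284, 301728c, 5972ce3, 6adf371, 6d44c49, a3f9643, c23cfbb, cd58ad6}.
Reachable from d7e3b59: {30d7468, 6adf371, d7e3b59}.
In 6d44c49's history but not d7e3b59's: {0d5a284, 301728c, 5972ce3, 6d44c49, a3f9643, c23cfbb, cd58ad6} — 7 commits.

7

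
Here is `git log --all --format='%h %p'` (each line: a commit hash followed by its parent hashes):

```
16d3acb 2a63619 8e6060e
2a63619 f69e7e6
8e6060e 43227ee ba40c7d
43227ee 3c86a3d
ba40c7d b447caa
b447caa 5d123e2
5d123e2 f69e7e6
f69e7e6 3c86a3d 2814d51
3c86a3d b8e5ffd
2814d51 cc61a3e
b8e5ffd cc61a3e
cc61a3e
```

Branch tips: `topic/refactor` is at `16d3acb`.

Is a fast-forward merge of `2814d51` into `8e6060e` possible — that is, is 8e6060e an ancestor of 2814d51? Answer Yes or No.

No

A fast-forward from 8e6060e to 2814d51 is possible iff 8e6060e is an ancestor of 2814d51.
Ancestors of 2814d51: {2814d51, cc61a3e}.
8e6060e is not among them, so fast-forward is not possible.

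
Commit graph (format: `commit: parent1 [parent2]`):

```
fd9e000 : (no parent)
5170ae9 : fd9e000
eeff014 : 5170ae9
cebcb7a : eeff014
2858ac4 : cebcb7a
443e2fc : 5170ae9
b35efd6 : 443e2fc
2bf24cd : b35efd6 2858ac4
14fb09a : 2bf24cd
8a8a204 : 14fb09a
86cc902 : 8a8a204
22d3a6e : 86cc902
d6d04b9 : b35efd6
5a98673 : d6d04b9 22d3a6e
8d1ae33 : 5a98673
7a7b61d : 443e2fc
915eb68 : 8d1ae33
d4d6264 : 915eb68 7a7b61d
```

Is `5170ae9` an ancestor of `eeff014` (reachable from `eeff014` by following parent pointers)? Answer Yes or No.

Ancestors of eeff014 (commits reachable by following parents): {5170ae9, eeff014, fd9e000}.
5170ae9 is in that set, so it is an ancestor of eeff014.

Yes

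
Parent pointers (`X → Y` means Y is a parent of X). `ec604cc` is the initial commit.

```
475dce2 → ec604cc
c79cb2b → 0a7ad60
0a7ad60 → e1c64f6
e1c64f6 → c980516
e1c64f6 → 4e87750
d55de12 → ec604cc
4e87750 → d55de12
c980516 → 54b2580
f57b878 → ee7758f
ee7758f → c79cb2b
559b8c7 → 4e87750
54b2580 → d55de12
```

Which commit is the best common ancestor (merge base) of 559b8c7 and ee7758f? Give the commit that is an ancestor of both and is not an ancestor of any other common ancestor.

4e87750

Ancestors of 559b8c7: {4e87750, 559b8c7, d55de12, ec604cc}.
Ancestors of ee7758f: {0a7ad60, 4e87750, 54b2580, c79cb2b, c980516, d55de12, e1c64f6, ec604cc, ee7758f}.
Common ancestors: {4e87750, d55de12, ec604cc}.
Among these, 4e87750 is not an ancestor of any other common ancestor — it is the merge base.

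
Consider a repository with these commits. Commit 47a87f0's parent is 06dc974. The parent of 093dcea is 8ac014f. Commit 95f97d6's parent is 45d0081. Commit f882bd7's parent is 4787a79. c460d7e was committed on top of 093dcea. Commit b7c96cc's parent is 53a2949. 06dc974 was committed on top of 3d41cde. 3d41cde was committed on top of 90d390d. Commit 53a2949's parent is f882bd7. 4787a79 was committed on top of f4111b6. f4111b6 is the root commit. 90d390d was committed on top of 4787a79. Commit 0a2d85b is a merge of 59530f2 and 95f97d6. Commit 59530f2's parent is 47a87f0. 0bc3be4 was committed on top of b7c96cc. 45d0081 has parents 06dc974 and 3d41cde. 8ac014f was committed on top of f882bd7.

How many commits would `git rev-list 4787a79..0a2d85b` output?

Reachable from 0a2d85b: {06dc974, 0a2d85b, 3d41cde, 45d0081, 4787a79, 47a87f0, 59530f2, 90d390d, 95f97d6, f4111b6}.
Reachable from 4787a79: {4787a79, f4111b6}.
In 0a2d85b's history but not 4787a79's: {06dc974, 0a2d85b, 3d41cde, 45d0081, 47a87f0, 59530f2, 90d390d, 95f97d6} — 8 commits.

8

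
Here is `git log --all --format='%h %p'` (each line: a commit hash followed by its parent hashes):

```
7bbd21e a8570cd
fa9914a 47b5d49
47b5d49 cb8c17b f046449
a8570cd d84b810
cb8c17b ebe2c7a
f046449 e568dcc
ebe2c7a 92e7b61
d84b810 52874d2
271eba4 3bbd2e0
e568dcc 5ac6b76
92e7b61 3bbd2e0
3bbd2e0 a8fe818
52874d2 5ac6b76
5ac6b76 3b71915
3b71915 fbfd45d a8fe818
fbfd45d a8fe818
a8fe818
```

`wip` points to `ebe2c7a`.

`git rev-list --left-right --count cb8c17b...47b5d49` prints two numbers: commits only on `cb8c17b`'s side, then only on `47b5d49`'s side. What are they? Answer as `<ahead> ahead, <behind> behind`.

Reachable from cb8c17b: {3bbd2e0, 92e7b61, a8fe818, cb8c17b, ebe2c7a}.
Reachable from 47b5d49: {3b71915, 3bbd2e0, 47b5d49, 5ac6b76, 92e7b61, a8fe818, cb8c17b, e568dcc, ebe2c7a, f046449, fbfd45d}.
Only in cb8c17b's history (ahead): {} — 0.
Only in 47b5d49's history (behind): {3b71915, 47b5d49, 5ac6b76, e568dcc, f046449, fbfd45d} — 6.

0 ahead, 6 behind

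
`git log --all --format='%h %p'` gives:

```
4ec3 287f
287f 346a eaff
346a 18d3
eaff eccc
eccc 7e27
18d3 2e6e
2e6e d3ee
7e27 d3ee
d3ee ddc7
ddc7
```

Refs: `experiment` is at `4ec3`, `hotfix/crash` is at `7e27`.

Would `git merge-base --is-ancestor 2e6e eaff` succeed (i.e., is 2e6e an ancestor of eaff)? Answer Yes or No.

Ancestors of eaff: {7e27, d3ee, ddc7, eaff, eccc}.
2e6e is not in that set, so it is not an ancestor of eaff.

No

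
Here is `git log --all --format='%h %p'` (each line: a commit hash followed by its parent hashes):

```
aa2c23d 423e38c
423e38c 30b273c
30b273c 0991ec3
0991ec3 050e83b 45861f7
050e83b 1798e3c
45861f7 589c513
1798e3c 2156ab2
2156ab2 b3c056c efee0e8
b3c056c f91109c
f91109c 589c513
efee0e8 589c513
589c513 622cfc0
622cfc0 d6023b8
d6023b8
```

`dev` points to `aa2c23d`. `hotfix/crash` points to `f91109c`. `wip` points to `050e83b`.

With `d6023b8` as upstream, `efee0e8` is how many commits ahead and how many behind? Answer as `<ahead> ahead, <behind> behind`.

Reachable from efee0e8: {589c513, 622cfc0, d6023b8, efee0e8}.
Reachable from d6023b8: {d6023b8}.
Only in efee0e8's history (ahead): {589c513, 622cfc0, efee0e8} — 3.
Only in d6023b8's history (behind): {} — 0.

3 ahead, 0 behind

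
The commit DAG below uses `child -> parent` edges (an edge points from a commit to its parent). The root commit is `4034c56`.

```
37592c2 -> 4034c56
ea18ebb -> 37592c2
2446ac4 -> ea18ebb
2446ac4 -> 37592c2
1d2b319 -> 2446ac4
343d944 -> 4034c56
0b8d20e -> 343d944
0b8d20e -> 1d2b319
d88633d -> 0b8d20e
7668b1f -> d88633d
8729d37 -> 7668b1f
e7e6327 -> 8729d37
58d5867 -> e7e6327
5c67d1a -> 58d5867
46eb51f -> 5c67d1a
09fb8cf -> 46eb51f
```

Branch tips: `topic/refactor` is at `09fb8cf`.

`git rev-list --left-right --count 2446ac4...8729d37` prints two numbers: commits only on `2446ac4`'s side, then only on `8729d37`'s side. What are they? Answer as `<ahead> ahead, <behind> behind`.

0 ahead, 6 behind

Reachable from 2446ac4: {2446ac4, 37592c2, 4034c56, ea18ebb}.
Reachable from 8729d37: {0b8d20e, 1d2b319, 2446ac4, 343d944, 37592c2, 4034c56, 7668b1f, 8729d37, d88633d, ea18ebb}.
Only in 2446ac4's history (ahead): {} — 0.
Only in 8729d37's history (behind): {0b8d20e, 1d2b319, 343d944, 7668b1f, 8729d37, d88633d} — 6.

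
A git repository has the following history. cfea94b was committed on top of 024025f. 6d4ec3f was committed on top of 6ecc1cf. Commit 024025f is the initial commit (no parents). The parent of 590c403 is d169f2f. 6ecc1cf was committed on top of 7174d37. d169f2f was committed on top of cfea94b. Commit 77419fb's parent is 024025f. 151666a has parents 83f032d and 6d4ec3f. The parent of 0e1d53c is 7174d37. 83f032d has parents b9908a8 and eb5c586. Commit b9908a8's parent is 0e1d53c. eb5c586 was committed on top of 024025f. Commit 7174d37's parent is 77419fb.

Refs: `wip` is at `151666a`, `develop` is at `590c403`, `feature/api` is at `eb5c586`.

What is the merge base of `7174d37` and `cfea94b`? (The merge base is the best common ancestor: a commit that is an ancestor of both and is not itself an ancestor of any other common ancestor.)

Ancestors of 7174d37: {024025f, 7174d37, 77419fb}.
Ancestors of cfea94b: {024025f, cfea94b}.
Common ancestors: {024025f}.
The only common ancestor is 024025f, so it is the merge base.

024025f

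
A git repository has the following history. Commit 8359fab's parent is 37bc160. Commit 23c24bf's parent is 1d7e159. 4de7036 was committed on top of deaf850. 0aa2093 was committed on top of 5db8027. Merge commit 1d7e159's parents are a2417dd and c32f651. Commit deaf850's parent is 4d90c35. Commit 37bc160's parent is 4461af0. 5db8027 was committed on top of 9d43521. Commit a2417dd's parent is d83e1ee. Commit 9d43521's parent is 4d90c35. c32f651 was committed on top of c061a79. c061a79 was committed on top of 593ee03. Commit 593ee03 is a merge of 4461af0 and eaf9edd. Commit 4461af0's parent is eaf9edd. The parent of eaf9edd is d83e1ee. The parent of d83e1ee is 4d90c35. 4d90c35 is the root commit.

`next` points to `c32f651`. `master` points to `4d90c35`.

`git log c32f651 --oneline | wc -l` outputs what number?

7

Walking parent pointers from c32f651: reachable set = {4461af0, 4d90c35, 593ee03, c061a79, c32f651, d83e1ee, eaf9edd}.
That is 7 commits.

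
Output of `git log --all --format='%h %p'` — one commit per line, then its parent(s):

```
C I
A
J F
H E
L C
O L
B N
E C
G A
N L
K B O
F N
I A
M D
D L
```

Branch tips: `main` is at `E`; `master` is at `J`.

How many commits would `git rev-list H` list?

5

Walking parent pointers from H: reachable set = {A, C, E, H, I}.
That is 5 commits.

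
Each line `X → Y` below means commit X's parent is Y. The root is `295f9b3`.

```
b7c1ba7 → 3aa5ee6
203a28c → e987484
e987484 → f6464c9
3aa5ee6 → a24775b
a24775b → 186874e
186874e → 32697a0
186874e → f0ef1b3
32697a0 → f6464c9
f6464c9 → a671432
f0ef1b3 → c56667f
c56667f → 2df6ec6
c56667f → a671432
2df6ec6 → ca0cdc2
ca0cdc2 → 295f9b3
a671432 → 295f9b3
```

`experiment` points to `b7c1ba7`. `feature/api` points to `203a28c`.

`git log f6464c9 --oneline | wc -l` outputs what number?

3

Walking parent pointers from f6464c9: reachable set = {295f9b3, a671432, f6464c9}.
That is 3 commits.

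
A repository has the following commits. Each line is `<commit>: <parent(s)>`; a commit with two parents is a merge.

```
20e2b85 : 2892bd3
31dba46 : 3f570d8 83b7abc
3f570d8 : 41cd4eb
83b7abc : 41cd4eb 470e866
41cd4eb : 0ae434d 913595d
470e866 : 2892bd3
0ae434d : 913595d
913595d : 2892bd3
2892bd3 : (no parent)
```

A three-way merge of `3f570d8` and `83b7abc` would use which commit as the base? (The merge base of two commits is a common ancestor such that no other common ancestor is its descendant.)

41cd4eb

Ancestors of 3f570d8: {0ae434d, 2892bd3, 3f570d8, 41cd4eb, 913595d}.
Ancestors of 83b7abc: {0ae434d, 2892bd3, 41cd4eb, 470e866, 83b7abc, 913595d}.
Common ancestors: {0ae434d, 2892bd3, 41cd4eb, 913595d}.
Among these, 41cd4eb is not an ancestor of any other common ancestor — it is the merge base.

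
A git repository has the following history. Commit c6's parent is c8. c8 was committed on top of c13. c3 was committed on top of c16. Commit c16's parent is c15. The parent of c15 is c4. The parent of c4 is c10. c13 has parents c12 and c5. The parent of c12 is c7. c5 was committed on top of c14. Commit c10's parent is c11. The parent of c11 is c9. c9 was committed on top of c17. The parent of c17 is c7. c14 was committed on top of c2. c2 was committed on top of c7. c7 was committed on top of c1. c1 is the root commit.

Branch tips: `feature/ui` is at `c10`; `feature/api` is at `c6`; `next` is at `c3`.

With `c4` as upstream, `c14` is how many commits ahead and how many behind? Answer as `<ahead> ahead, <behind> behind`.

Reachable from c14: {c1, c14, c2, c7}.
Reachable from c4: {c1, c10, c11, c17, c4, c7, c9}.
Only in c14's history (ahead): {c14, c2} — 2.
Only in c4's history (behind): {c10, c11, c17, c4, c9} — 5.

2 ahead, 5 behind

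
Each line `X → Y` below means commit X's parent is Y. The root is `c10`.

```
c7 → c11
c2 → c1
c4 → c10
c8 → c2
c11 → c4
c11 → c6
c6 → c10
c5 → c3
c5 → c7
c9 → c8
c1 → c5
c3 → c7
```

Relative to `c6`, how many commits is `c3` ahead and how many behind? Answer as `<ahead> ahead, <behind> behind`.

Reachable from c3: {c10, c11, c3, c4, c6, c7}.
Reachable from c6: {c10, c6}.
Only in c3's history (ahead): {c11, c3, c4, c7} — 4.
Only in c6's history (behind): {} — 0.

4 ahead, 0 behind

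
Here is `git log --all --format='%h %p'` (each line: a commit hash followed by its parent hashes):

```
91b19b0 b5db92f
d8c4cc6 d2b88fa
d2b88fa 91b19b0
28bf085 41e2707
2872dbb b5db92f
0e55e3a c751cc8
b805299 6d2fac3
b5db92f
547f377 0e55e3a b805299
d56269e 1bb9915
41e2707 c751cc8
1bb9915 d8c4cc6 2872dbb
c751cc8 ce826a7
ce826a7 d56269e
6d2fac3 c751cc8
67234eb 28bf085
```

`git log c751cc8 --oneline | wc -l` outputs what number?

9

Walking parent pointers from c751cc8: reachable set = {1bb9915, 2872dbb, 91b19b0, b5db92f, c751cc8, ce826a7, d2b88fa, d56269e, d8c4cc6}.
That is 9 commits.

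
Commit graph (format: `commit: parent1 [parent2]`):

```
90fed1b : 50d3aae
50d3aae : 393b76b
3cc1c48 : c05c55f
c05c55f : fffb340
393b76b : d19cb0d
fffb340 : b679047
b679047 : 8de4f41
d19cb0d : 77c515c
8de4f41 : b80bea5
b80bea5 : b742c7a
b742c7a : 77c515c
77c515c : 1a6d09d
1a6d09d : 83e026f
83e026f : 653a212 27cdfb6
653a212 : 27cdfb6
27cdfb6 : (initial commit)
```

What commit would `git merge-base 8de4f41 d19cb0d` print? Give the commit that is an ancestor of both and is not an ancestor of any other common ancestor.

77c515c

Ancestors of 8de4f41: {1a6d09d, 27cdfb6, 653a212, 77c515c, 83e026f, 8de4f41, b742c7a, b80bea5}.
Ancestors of d19cb0d: {1a6d09d, 27cdfb6, 653a212, 77c515c, 83e026f, d19cb0d}.
Common ancestors: {1a6d09d, 27cdfb6, 653a212, 77c515c, 83e026f}.
Among these, 77c515c is not an ancestor of any other common ancestor — it is the merge base.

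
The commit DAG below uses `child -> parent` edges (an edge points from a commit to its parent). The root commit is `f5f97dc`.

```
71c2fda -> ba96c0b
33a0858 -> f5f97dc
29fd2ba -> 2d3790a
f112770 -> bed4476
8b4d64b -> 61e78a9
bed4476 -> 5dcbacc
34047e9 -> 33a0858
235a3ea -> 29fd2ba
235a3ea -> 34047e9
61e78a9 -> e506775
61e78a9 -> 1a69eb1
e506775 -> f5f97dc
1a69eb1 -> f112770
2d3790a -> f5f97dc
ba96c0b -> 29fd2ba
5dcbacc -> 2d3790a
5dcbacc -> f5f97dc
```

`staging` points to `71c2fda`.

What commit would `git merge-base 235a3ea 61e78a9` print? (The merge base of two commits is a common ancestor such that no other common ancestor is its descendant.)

Ancestors of 235a3ea: {235a3ea, 29fd2ba, 2d3790a, 33a0858, 34047e9, f5f97dc}.
Ancestors of 61e78a9: {1a69eb1, 2d3790a, 5dcbacc, 61e78a9, bed4476, e506775, f112770, f5f97dc}.
Common ancestors: {2d3790a, f5f97dc}.
Among these, 2d3790a is not an ancestor of any other common ancestor — it is the merge base.

2d3790a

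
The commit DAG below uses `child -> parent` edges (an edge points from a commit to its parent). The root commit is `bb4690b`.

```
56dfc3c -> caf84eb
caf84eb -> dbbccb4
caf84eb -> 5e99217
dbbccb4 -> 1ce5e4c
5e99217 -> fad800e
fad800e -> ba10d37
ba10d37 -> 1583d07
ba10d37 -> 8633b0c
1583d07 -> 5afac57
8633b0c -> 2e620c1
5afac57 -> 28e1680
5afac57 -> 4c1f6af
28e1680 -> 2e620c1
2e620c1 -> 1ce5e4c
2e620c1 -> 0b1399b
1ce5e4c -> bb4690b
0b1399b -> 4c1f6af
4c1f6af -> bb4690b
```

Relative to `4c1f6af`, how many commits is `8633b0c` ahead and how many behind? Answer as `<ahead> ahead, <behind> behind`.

Reachable from 8633b0c: {0b1399b, 1ce5e4c, 2e620c1, 4c1f6af, 8633b0c, bb4690b}.
Reachable from 4c1f6af: {4c1f6af, bb4690b}.
Only in 8633b0c's history (ahead): {0b1399b, 1ce5e4c, 2e620c1, 8633b0c} — 4.
Only in 4c1f6af's history (behind): {} — 0.

4 ahead, 0 behind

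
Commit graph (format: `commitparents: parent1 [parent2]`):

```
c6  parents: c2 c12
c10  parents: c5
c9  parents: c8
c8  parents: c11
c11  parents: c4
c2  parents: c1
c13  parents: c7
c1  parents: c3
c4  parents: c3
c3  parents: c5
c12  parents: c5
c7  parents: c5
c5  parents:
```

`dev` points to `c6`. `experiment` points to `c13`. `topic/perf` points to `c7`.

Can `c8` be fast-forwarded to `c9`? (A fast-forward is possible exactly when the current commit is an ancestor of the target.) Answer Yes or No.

A fast-forward from c8 to c9 is possible iff c8 is an ancestor of c9.
Ancestors of c9: {c11, c3, c4, c5, c8, c9}.
c8 is among them, so fast-forward is possible.

Yes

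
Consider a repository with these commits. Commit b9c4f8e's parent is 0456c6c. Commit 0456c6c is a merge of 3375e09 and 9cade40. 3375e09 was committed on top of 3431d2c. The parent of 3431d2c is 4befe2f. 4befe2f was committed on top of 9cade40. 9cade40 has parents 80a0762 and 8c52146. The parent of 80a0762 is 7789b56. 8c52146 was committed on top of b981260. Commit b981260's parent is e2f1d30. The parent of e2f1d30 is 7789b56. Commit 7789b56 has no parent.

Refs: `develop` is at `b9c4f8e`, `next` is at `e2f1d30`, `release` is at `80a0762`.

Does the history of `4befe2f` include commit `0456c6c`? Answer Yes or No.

No

Ancestors of 4befe2f: {4befe2f, 7789b56, 80a0762, 8c52146, 9cade40, b981260, e2f1d30}.
0456c6c is not in that set, so it is not an ancestor of 4befe2f.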